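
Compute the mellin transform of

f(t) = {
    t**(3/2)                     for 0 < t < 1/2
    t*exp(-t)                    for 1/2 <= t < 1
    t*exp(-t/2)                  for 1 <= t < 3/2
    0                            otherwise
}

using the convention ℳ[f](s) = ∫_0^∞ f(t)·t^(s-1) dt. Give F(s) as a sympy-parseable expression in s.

remove the shared t-power first: 1/sqrt(t) on [0, 1/2); exp(-t)/t on [1/2, 1); exp(-t/2)/t on [1, 3/2)
reversing the shared t-power: sqrt(t) on [0, 1/2); exp(-t) on [1/2, 1); exp(-t/2) on [1, 3/2)
along the cuts 1/2, 1, ℳ[f](s) splits into 3 integrals
∫ over [0, 1/2) of t**(3/2)·t^(s-1) joins the sum
for t in [1/2, 1): the term is ∫ t*exp(-t)·t^(s-1)
segment 1 to 3/2 holds t*exp(-t/2); add its integral

(4*2**(2*s)*(2*s + 3)*uppergamma(s + 1, 1/2) - 4*2**(2*s)*(2*s + 3)*uppergamma(s + 1, 3/4) + 2*2**s*(2*s + 3)*uppergamma(s + 1, 1/2) - 2*2**s*(2*s + 3)*uppergamma(s + 1, 1) + sqrt(2))/(2*2**s*(2*s + 3))
  Re(s) > -3/2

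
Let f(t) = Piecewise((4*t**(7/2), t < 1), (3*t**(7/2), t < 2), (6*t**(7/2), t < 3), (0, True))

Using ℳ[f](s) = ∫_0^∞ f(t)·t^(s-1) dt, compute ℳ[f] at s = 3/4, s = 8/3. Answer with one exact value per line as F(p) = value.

summing 3 kernel integrals split by 1, 2 yields ℳ[f](s)
over [0, 1), the kernel integral of 4*t**(7/2) enters the sum
the [1, 2) slice contributes ∫ 3*t**(7/2)·t^(s-1) dt
∫ over [2, 3) of 6*t**(7/2)·t^(s-1) joins the sum

F(3/4) = -192*2**(1/4)/17 + 4/17 + 1944*3**(1/4)/17
F(8/3) = -1152*2**(1/6)/37 + 6/37 + 26244*3**(1/6)/37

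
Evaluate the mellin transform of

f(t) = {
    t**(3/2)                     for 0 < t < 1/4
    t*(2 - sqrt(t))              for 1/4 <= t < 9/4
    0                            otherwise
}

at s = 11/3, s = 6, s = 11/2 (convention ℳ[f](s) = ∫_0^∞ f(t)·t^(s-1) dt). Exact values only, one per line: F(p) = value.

F(11/3) = 3*2**(2/3)*(-17 + 196830*3**(1/3))/222208
F(6) = 8609341/344064
F(11/2) = 3871923/212992

remove the shared t-power first: sqrt(t) on [0, 1/4); 2 - sqrt(t) on [1/4, 9/4)
peel off the power substitution: t on [0, 1/2); 2 - t on [1/2, 3/2)
integrate the 2 segments split at 1/4, then add the results
∫ over [0, 1/4) of t**(3/2)·t^(s-1) joins the sum
∫ t*(2 - sqrt(t))·t^(s-1) over [1/4, 9/4)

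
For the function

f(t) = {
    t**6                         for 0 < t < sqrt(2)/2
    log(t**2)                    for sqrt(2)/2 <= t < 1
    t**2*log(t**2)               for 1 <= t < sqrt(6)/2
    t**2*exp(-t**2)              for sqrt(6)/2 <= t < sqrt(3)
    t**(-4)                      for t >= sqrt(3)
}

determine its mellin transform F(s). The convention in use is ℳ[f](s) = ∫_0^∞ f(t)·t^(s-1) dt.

(36*2**(s/2)*(s - 4)*(s + 2)**2*(s + 6)*(4*s - (s + 2)**2 + 4)*uppergamma(s/2 + 1, 3/2) - 36*2**(s/2)*(s - 4)*(s + 2)**2*(s + 6)*(4*s - (s + 2)**2 + 4)*uppergamma(s/2 + 1, 3) + 144*2**(s/2)*(s - 4)*(s + 2)**2*(s + 6) + 144*2**(s/2)*(s - 4)*(s + 6)*(4*s - (s + 2)**2 + 4) + 3**(s/2)*(s - 4)*(s + 2)*(s + 6)*(-108*log(2) + 108*log(3))*(4*s - (s + 2)**2 + 4) - 216*3**(s/2)*(s - 4)*(s + 6)*(4*s - (s + 2)**2 + 4) - 8*6**(s/2)*(s + 2)**2*(s + 6)*(4*s - (s + 2)**2 + 4) - 72*(s - 4)*(s + 2)**3*(s + 6)*log(2) - 144*(s - 4)*(s + 2)**2*(s + 6) + 144*(s - 4)*(s + 2)**2*(s + 6)*log(2) + 9*(s - 4)*(s + 2)**2*(4*s - (s + 2)**2 + 4))/(72*2**(s/2)*(s - 4)*(s + 2)**2*(s + 6)*(4*s - (s + 2)**2 + 4))
  -6 < Re(s) < 4

remove the shared t-power first: t**4 on [0, sqrt(2)/2); log(t**2)/t**2 on [sqrt(2)/2, 1); log(t**2) on [1, sqrt(6)/2); …
invert the power substitution to get t**2 on [0, 1/2); log(t)/t on [1/2, 1); log(t) on [1, 3/2); …
cuts at sqrt(2)/2, 1, sqrt(6)/2, sqrt(3): linearity sums the 5 kernel integrals
between 0 and sqrt(2)/2 the integrand is t**6·t^(s-1)
for t in [sqrt(2)/2, 1): the term is ∫ log(t**2)·t^(s-1)
[1, sqrt(6)/2) adds the kernel integral of t**2*log(t**2)
[sqrt(6)/2, sqrt(3)) adds the kernel integral of t**2*exp(-t**2)
piece [sqrt(3), ∞): integrate t**(-4) against the kernel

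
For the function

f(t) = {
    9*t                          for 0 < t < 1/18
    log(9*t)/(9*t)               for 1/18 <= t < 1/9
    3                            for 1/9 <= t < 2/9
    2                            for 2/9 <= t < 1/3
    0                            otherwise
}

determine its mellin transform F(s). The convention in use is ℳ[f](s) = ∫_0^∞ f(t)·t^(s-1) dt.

strip the common scale on t: 3*t on [0, 1/6); log(3*t)/(3*t) on [1/6, 1/3); 3 on [1/3, 2/3); …
peel off the common scale on t: t on [0, 1/2); log(t)/t on [1/2, 1); 3 on [1, 2); …
split f at 1/18, 1/9, 2/9: ℳ[f](s) collects 4 kernel integrals
∫ over [0, 1/18) of 9*t·t^(s-1) joins the sum
segment 1/18 to 1/9 holds log(9*t)/(9*t); add its integral
on [1/9, 2/9): add ∫ 3·t^(s-1) dt
∫ 2·t^(s-1) over [2/9, 1/3)

(2*2**(2*s)*(s + 1)*(s**2 - 2*s + 1) - 2*2**s*s*(s + 1) - 6*2**s*(s + 1)*(s**2 - 2*s + 1) + 4*6**s*(s + 1)*(s**2 - 2*s + 1) + 4*s**2*(s + 1)*log(2) - 4*s*(s + 1)*log(2) + 4*s*(s + 1) + s*(s**2 - 2*s + 1))/(2*18**s*s*(s + 1)*(s**2 - 2*s + 1))
  Re(s) > -1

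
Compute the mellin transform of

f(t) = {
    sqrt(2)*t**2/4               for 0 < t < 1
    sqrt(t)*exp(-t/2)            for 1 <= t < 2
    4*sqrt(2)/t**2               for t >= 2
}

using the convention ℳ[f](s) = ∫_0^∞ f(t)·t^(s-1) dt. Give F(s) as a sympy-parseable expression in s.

the shared t-power comes off first: sqrt(2)*t**(3/2)/4 on [0, 1); exp(-t/2) on [1, 2); 4*sqrt(2)/t**(5/2) on [2, ∞)
reversing the common scale on t: t**(3/2) on [0, 1/2); exp(-t) on [1/2, 1); t**(-5/2) on [1, ∞)
breakpoints 1, 2: one integral from each of the 3 segments
on [0, 1): add ∫ sqrt(2)*t**2/4·t^(s-1) dt
∫ sqrt(t)*exp(-t/2)·t^(s-1) over [1, 2)
segment [2, ∞) carries 4*sqrt(2)/t**2; integrate it

(2**(s + 5/2)*(-s - 2) + 2**(s + 5/2)*(s - 2)*(s + 2)*uppergamma(s + 1/2, 1/2) - 2**(s + 5/2)*(s - 2)*(s + 2)*uppergamma(s + 1/2, 1) + sqrt(2)*(s - 2))/(4*(s - 2)*(s + 2))
  -2 < Re(s) < 2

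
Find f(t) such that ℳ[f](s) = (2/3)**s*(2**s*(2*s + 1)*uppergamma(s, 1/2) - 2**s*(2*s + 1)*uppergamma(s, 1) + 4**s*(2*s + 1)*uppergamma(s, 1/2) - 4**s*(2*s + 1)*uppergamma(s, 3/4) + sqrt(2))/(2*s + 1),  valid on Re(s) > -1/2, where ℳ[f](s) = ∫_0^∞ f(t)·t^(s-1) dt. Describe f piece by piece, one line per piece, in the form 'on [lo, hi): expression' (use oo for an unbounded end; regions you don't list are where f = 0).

on [0, 2/3): sqrt(3)*sqrt(t)/2
on [2/3, 4/3): exp(-3*t/4)
on [4/3, 2): exp(-3*t/8)

reversing the common scale on t: sqrt(2)*sqrt(t)/2 on [0, 1); exp(-t/2) on [1, 2); exp(-t/4) on [2, 3)
undo the common scale on t: sqrt(t) on [0, 1/2); exp(-t) on [1/2, 1); exp(-t/2) on [1, 3/2)
split f at 2/3, 4/3: ℳ[f](s) collects 3 kernel integrals
on [0, 2/3) integrate f = sqrt(3)*sqrt(t)/2 against the kernel
on [2/3, 4/3): add ∫ exp(-3*t/4)·t^(s-1) dt
piece [4/3, 2): integrate exp(-3*t/8) against the kernel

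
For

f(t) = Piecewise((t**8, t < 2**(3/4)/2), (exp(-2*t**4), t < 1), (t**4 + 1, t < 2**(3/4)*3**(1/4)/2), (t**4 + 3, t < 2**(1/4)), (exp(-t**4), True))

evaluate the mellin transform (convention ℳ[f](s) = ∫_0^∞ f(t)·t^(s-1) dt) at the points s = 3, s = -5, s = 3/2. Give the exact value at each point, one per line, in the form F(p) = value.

back out the power substitution: t**4 on [0, sqrt(2)/2); exp(-2*t**2) on [sqrt(2)/2, 1); t**2 + 1 on [1, sqrt(6)/2); …
undo the power substitution: t**2 on [0, 1/2); exp(-2*t) on [1/2, 1); t + 1 on [1, 3/2); …
treat the 5 regions marked off by 2**(3/4)/2, 1, 2**(3/4)*3**(1/4)/2, 2**(1/4) separately and sum
between 0 and 2**(3/4)/2 the integrand is t**8·t^(s-1)
between 2**(3/4)/2 and 1 the integrand is exp(-2*t**4)·t^(s-1)
on [1, 2**(3/4)*3**(1/4)/2): add ∫ (t**4 + 1)·t^(s-1) dt
segment [2**(3/4)*3**(1/4)/2, 2**(1/4)) carries (t**4 + 3); integrate it
piece [2**(1/4), ∞): integrate exp(-t**4) against the kernel

F(3) = 2**(1/4)*(-616*3**(3/4) - 440*2**(3/4) - 231*uppergamma(3/4, 2) + 21 + 231*2**(3/4)*uppergamma(3/4, 2) + 231*uppergamma(3/4, 1) + 2376*sqrt(2))/1848
F(-5) = 2**(1/4)*(-234*sqrt(2) - 180*uppergamma(-5/4, 2) + 45*2**(3/4)*uppergamma(-5/4, 2) + 180*uppergamma(-5/4, 1) + 60 + 32*3**(3/4) + 216*2**(3/4))/360
F(3/2) = 2**(5/8)*(-3344*3**(3/8) - 2128*2**(3/8) - 627*uppergamma(3/8, 2) + 627*2**(3/8)*uppergamma(3/8, 2) + 66 + 627*uppergamma(3/8, 1) + 5928*2**(3/4))/5016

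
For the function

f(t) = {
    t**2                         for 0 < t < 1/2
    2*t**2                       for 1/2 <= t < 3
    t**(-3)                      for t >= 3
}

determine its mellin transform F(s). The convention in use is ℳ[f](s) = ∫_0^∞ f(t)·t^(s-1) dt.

remove the shared t-power first: t on [0, 1/2); 2*t on [1/2, 3); t**(-4) on [3, ∞)
along the cuts 1/2, 3, ℳ[f](s) splits into 3 integrals
for t in [0, 1/2): the term is ∫ t**2·t^(s-1)
segment 1/2 to 3 holds 2*t**2; add its integral
between 3 and ∞ the integrand is t**(-3)·t^(s-1)

(1940*6**s*s - 5840*6**s - 27*s + 81)/(108*2**s*(s**2 - s - 6))
  -2 < Re(s) < 3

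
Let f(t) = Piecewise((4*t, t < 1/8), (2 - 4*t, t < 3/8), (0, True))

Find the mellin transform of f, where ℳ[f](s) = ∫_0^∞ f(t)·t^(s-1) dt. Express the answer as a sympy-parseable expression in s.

(3**s*s + 4*3**s - 2*s - 4)/(2*2**(3*s)*s*(s + 1))
  Re(s) > -1

reversing the common scale on t: 2*t on [0, 1/4); 2 - 2*t on [1/4, 3/4)
reversing the common scale on t: t on [0, 1/2); 2 - t on [1/2, 3/2)
the 2 pieces separated at 1/8 each add one integral
piece [0, 1/8): integrate 4*t against the kernel
for t in [1/8, 3/8): the term is ∫ (2 - 4*t)·t^(s-1)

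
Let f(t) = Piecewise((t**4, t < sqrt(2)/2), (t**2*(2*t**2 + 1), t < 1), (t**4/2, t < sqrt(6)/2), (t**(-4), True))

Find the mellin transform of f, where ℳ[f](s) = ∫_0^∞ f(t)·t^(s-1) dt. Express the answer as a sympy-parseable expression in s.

(180*2**(s/2)*(s - 4)*(s + 2) + 144*2**(s/2)*(s - 4) + 81*3**(s/2)*(s - 4)*(s + 2) - 32*3**(s/2)*(s + 2)*(s + 4) - 72*s - 54*(s - 4)*(s + 2) + 288)/(72*2**(s/2)*(s - 4)*(s + 2)*(s + 4))
  -4 < Re(s) < 4

the shared t-power comes off first: t**2 on [0, sqrt(2)/2); 2*t**2 + 1 on [sqrt(2)/2, 1); t**2/2 on [1, sqrt(6)/2); …
reversing the power substitution: t on [0, 1/2); 2*t + 1 on [1/2, 1); t/2 on [1, 3/2); …
along the cuts sqrt(2)/2, 1, sqrt(6)/2, ℳ[f](s) splits into 4 integrals
piece [0, sqrt(2)/2): integrate t**4 against the kernel
segment sqrt(2)/2 to 1 holds t**2*(2*t**2 + 1); add its integral
between 1 and sqrt(6)/2 the integrand is t**4/2·t^(s-1)
segment [sqrt(6)/2, ∞) carries t**(-4); integrate it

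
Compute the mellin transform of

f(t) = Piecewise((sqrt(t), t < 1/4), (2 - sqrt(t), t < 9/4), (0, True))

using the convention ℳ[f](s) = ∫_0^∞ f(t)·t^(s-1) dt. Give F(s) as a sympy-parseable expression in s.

reversing the power substitution: t on [0, 1/2); 2 - t on [1/2, 3/2)
integrate the 2 segments split at 1/4, then add the results
∫ over [0, 1/4) of sqrt(t)·t^(s-1) joins the sum
on [1/4, 9/4) integrate f = (2 - sqrt(t)) against the kernel

(9**s*s + 2*9**s - 2*s - 2)/(4**s*s*(2*s + 1))
  Re(s) > -1/2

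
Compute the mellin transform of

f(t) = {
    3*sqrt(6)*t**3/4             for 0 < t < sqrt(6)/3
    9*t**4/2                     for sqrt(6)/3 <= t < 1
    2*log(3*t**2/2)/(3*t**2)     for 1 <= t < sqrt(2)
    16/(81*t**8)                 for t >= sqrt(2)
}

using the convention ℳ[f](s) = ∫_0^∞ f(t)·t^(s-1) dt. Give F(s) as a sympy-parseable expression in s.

peel off the power substitution: 3*sqrt(6)*t**(3/2)/4 on [0, 2/3); 9*t**2/2 on [2/3, 1); 2*log(3*t/2)/(3*t) on [1, 2); …
invert the common scale on t to get t**(3/2) on [0, 1); 2*t**2 on [1, 3/2); log(t)/t on [3/2, 3); …
decompose at sqrt(6)/3, 1, sqrt(2); ℳ[f](s) sums the 4 pieces' integrals
the [0, sqrt(6)/3) slice contributes ∫ 3*sqrt(6)*t**3/4·t^(s-1) dt
on [sqrt(6)/3, 1) integrate f = 9*t**4/2 against the kernel
over [1, sqrt(2)), the kernel integral of 2*log(3*t**2/2)/(3*t**2) enters the sum
over [sqrt(2), ∞), the kernel integral of 16/(81*t**8) enters the sum

(324*2**(s/2)*(s/2 - 4)*(s/2 + 2)*(s**2/4 - s + 1) - 324*2**(s/2)*(s/2 - 4)*(s + 3)*(s**2/4 - s + 1) - 54*3**(s/2)*s*(s/2 - 4)*(s/2 + 2)*(s + 3)*log(3) + 54*3**(s/2)*s*(s/2 - 4)*(s/2 + 2)*(s + 3)*log(2) - 108*3**(s/2)*(s/2 - 4)*(s/2 + 2)*(s + 3)*log(2) + 108*3**(s/2)*(s/2 - 4)*(s/2 + 2)*(s + 3) + 108*3**(s/2)*(s/2 - 4)*(s/2 + 2)*(s + 3)*log(3) + 729*3**(s/2)*(s/2 - 4)*(s + 3)*(s**2/4 - s + 1) + 27*6**(s/2)*s*(s/2 - 4)*(s/2 + 2)*(s + 3)*log(3) - 54*6**(s/2)*(s/2 - 4)*(s/2 + 2)*(s + 3)*log(3) - 54*6**(s/2)*(s/2 - 4)*(s/2 + 2)*(s + 3) - 2*6**(s/2)*(s/2 + 2)*(s + 3)*(s**2/4 - s + 1))/(324*3**(s/2)*(s/2 - 4)*(s/2 + 2)*(s + 3)*(s**2/4 - s + 1))
  -3 < Re(s) < 8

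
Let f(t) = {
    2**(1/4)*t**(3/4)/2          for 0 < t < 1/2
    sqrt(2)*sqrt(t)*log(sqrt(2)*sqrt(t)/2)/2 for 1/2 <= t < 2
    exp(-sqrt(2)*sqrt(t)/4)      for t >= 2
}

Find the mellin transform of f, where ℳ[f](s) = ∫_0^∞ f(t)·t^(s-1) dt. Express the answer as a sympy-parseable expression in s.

peel off the common scale on t: t**(3/4) on [0, 1/4); sqrt(t)*log(sqrt(t)) on [1/4, 1); exp(-sqrt(t)/2) on [1, ∞)
undo the power substitution: t**(3/2) on [0, 1/2); t*log(t) on [1/2, 1); exp(-t/2) on [1, ∞)
the 3 pieces separated at 1/2, 2 each add one integral
segment [0, 1/2) carries 2**(1/4)*t**(3/4)/2; integrate it
segment 1/2 to 2 holds sqrt(2)*sqrt(t)*log(sqrt(2)*sqrt(t)/2)/2; add its integral
for t in [2, ∞): the term is ∫ exp(-sqrt(2)*sqrt(t)/4)·t^(s-1)

(2*2**(4*s)*(4*s + 3)*(4*s**2 + 4*s + 1)*uppergamma(2*s, 1/2) - 2*2**(2*s)*(4*s + 3) + s*(4*s + 3)*log(4) + 4*s + (4*s + 3)*log(2) + sqrt(2)*(4*s**2 + 4*s + 1) + 3)/(2**s*(4*s + 3)*(4*s**2 + 4*s + 1))
  Re(s) > -3/4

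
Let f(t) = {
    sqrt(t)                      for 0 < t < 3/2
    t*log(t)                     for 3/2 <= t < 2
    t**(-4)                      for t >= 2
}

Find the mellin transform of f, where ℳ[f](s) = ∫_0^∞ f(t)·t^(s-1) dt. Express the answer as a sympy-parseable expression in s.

(-32*2**(2*s)*(s - 4)*(2*s + 1) + 3**s*s*(s - 4)*(2*s + 1)*(-24*log(3) + 24*log(2)) + 3**s*(s - 4)*(2*s + 1)*(-24*log(3) + 24*log(2)) + 24*3**s*(s - 4)*(2*s + 1) + 16*3**s*sqrt(6)*(s - 4)*(s**2 + 2*s + 1) + 32*4**s*s*(s - 4)*(2*s + 1)*log(2) + 32*4**s*(s - 4)*(2*s + 1)*log(2) - 4**s*(2*s + 1)*(s**2 + 2*s + 1))/(16*2**s*(s - 4)*(2*s + 1)*(s**2 + 2*s + 1))
  -1/2 < Re(s) < 4

treat the 3 regions marked off by 3/2, 2 separately and sum
for t in [0, 3/2): the term is ∫ sqrt(t)·t^(s-1)
between 3/2 and 2 the integrand is t*log(t)·t^(s-1)
on [2, ∞) integrate f = t**(-4) against the kernel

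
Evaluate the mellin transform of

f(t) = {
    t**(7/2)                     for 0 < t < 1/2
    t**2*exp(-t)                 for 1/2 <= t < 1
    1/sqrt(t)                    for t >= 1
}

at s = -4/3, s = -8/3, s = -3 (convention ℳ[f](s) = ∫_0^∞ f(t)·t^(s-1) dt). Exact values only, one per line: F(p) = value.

remove the shared t-power first: t**(3/2) on [0, 1/2); exp(-t) on [1/2, 1); t**(-5/2) on [1, ∞)
slice at 1/2, 1, transform all 3 pieces, and sum them
on [0, 1/2) integrate f = t**(7/2) against the kernel
for t in [1/2, 1): the term is ∫ t**2*exp(-t)·t^(s-1)
piece [1, ∞): integrate 1/sqrt(t) against the kernel

F(-4/3) = -uppergamma(2/3, 1) + 3*2**(5/6)/52 + 6/11 + uppergamma(2/3, 1/2)
F(-8/3) = -uppergamma(-2/3, 1) + 6/19 + uppergamma(-2/3, 1/2) + 3*2**(1/6)/5
F(-3) = -expint(2, 1) + 2/7 + 2*expint(2, 1/2) + sqrt(2)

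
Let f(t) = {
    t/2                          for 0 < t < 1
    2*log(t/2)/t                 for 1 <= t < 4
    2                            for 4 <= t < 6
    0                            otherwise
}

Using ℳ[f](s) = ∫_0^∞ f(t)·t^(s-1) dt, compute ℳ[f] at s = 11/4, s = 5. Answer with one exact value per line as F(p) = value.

back out the common scale on t: t on [0, 1/2); log(t)/t on [1/2, 2); 2 on [2, 3)
invert the shared t-power to get t**2 on [0, 1/2); log(t) on [1/2, 2); 2*t on [2, 3)
breakpoints 1, 4: one integral from each of the 3 segments
on [0, 1): add ∫ t/2·t^(s-1) dt
segment 1 to 4 holds 2*log(t/2)/t; add its integral
on [4, 6) integrate f = 2 against the kernel

F(11/4) = -15360*sqrt(2)/539 + 578/735 + 8*log(2)/7 + 64*sqrt(2)*log(2)/7 + 288*6**(3/4)/11
F(5) = 257*log(2)/2 + 320281/120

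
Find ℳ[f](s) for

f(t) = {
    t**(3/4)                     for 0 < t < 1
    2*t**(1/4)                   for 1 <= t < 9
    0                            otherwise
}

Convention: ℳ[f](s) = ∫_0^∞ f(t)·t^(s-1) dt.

back out the power substitution: t**(3/2) on [0, 1); 2*sqrt(t) on [1, 3)
treat the 2 regions marked off by 1 separately and sum
[0, 1) adds the kernel integral of t**(3/4)
on [1, 9): add ∫ 2*t**(1/4)·t^(s-1) dt

4*(2*3**(2*s + 1/2)*(4*s + 3) - 4*s - 5)/((4*s + 1)*(4*s + 3))
  Re(s) > -3/4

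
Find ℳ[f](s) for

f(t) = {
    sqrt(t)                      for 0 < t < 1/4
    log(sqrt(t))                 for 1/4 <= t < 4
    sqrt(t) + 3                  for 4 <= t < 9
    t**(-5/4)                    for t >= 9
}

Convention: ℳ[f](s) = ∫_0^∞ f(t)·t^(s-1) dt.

(-1080*2**(4*s)*s**2*(4*s - 5) + 108*2**(4*s)*s*(2*s + 1)*(4*s - 5)*log(2) - 324*2**(4*s)*s*(4*s - 5) - 54*2**(4*s)*(2*s + 1)*(4*s - 5) - 16*sqrt(3)*6**(2*s)*s**2*(2*s + 1) + 1296*6**(2*s)*s**2*(4*s - 5) + 324*6**(2*s)*s*(4*s - 5) + 108*s**2*(4*s - 5) + 108*s*(2*s + 1)*(4*s - 5)*log(2) + (4*s - 5)*(108*s + 54))/(108*2**(2*s)*s**2*(2*s + 1)*(4*s - 5))
  -1/2 < Re(s) < 5/4

reversing the power substitution: t on [0, 1/2); log(t) on [1/2, 2); t + 3 on [2, 3); …
summing 4 kernel integrals split by 1/4, 4, 9 yields ℳ[f](s)
segment 0 to 1/4 holds sqrt(t); add its integral
on [1/4, 4) integrate f = log(sqrt(t)) against the kernel
on [4, 9): add ∫ (sqrt(t) + 3)·t^(s-1) dt
the [9, ∞) slice contributes ∫ t**(-5/4)·t^(s-1) dt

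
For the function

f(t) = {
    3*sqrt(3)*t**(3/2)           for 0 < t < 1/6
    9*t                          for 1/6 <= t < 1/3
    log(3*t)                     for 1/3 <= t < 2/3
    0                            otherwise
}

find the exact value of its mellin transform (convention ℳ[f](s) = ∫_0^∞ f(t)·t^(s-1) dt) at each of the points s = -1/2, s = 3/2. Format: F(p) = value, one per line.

remove the common scale on t first: 6*sqrt(6)*t**(3/2) on [0, 1/12); 18*t on [1/12, 1/6); log(6*t) on [1/6, 1/3)
reversing the common scale on t: 2*sqrt(2)*t**(3/2) on [0, 1/4); 6*t on [1/4, 1/2); log(2*t) on [1/2, 1)
undo the common scale on t: t**(3/2) on [0, 1/2); 3*t on [1/2, 1); log(t) on [1, 2)
split f at 1/6, 1/3: ℳ[f](s) collects 3 kernel integrals
between 0 and 1/6 the integrand is 3*sqrt(3)*t**(3/2)·t^(s-1)
segment 1/6 to 1/3 holds 9*t; add its integral
piece [1/3, 2/3): integrate log(3*t) against the kernel

F(-1/2) = sqrt(6)*(-20 - 4*log(2) + 21*sqrt(2))/4
F(3/2) = sqrt(6)*(-748 + 960*log(2) + 607*sqrt(2))/6480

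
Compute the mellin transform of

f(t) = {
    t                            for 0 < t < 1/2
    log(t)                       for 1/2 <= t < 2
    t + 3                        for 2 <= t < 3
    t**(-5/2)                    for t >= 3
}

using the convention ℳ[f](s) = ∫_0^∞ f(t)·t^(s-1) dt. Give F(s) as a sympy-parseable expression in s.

(-270*2**(2*s)*s**2*(2*s - 5) + 54*2**(2*s)*s*(s + 1)*(2*s - 5)*log(2) - 162*2**(2*s)*s*(2*s - 5) - 54*2**(2*s)*(s + 1)*(2*s - 5) - 4*sqrt(3)*6**s*s**2*(s + 1) + 324*6**s*s**2*(2*s - 5) + 162*6**s*s*(2*s - 5) + 27*s**2*(2*s - 5) + 54*s*(s + 1)*(2*s - 5)*log(2) + (2*s - 5)*(54*s + 54))/(54*2**s*s**2*(s + 1)*(2*s - 5))
  -1 < Re(s) < 5/2

treat the 4 regions marked off by 1/2, 2, 3 separately and sum
segment 0 to 1/2 holds t; add its integral
the [1/2, 2) slice contributes ∫ log(t)·t^(s-1) dt
between 2 and 3 the integrand is (t + 3)·t^(s-1)
∫ over [3, ∞) of t**(-5/2)·t^(s-1) joins the sum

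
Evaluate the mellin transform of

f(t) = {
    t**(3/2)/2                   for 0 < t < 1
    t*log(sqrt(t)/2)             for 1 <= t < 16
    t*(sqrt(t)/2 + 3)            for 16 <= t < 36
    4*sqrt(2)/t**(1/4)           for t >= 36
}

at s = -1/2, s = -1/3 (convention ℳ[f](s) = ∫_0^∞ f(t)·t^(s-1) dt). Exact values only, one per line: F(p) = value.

F(-1/2) = 8*sqrt(3)/27 + 10*log(2) + 33/2
F(-1/3) = -411*2**(2/3)/14 + 3*log(2)/2 + 8*2**(1/3)*3**(5/6)/21 + 87/56 + 6*2**(2/3)*log(2) + 297*6**(1/3)/7

the shared t-power comes off first: sqrt(t)/2 on [0, 1); log(sqrt(t)/2) on [1, 16); sqrt(t)/2 + 3 on [16, 36); …
peel off the power substitution: t/2 on [0, 1); log(t/2) on [1, 4); t/2 + 3 on [4, 6); …
remove the common scale on t first: t on [0, 1/2); log(t) on [1/2, 2); t + 3 on [2, 3); …
breakpoints 1, 16, 36: one integral from each of the 4 segments
between 0 and 1 the integrand is t**(3/2)/2·t^(s-1)
the [1, 16) slice contributes ∫ t*log(sqrt(t)/2)·t^(s-1) dt
between 16 and 36 the integrand is t*(sqrt(t)/2 + 3)·t^(s-1)
piece [36, ∞): integrate 4*sqrt(2)/t**(1/4) against the kernel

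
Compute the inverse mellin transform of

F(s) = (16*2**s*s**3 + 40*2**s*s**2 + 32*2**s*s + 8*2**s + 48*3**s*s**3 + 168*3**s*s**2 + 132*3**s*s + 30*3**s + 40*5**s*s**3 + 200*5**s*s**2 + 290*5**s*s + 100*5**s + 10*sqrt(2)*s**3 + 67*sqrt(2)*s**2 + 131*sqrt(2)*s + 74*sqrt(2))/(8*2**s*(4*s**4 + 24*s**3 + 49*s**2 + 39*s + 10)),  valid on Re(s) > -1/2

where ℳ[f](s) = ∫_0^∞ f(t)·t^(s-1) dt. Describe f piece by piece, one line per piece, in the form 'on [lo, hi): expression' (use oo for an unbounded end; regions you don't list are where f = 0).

slice at 1/2, 1, 3/2, transform all 4 pieces, and sum them
∫ sqrt(t)·t^(s-1) over [0, 1/2)
segment 1/2 to 1 holds 3*t**(5/2)/2; add its integral
segment [1, 3/2) carries t**2; integrate it
over [3/2, 5/2), the kernel integral of t/2 enters the sum

on [0, 1/2): sqrt(t)
on [1/2, 1): 3*t**(5/2)/2
on [1, 3/2): t**2
on [3/2, 5/2): t/2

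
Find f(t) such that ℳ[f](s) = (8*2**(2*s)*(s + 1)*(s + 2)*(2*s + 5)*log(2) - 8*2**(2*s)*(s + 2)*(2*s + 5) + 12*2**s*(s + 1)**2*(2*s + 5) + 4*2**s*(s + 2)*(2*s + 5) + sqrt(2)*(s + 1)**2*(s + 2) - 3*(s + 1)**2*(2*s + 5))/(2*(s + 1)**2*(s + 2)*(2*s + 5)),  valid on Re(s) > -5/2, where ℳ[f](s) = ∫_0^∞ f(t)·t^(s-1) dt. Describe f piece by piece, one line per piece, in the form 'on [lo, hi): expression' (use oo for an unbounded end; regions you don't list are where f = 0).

on [0, 1): sqrt(2)*t**(5/2)/4
on [1, 2): 3*t**2/2
on [2, 4): t*log(t/2)

peel off the shared t-power: sqrt(2)*t**(3/2)/4 on [0, 1); 3*t/2 on [1, 2); log(t/2) on [2, 4)
peel off the common scale on t: t**(3/2) on [0, 1/2); 3*t on [1/2, 1); log(t) on [1, 2)
split f at 1, 2: ℳ[f](s) collects 3 kernel integrals
over [0, 1), the kernel integral of sqrt(2)*t**(5/2)/4 enters the sum
∫ over [1, 2) of 3*t**2/2·t^(s-1) joins the sum
between 2 and 4 the integrand is t*log(t/2)·t^(s-1)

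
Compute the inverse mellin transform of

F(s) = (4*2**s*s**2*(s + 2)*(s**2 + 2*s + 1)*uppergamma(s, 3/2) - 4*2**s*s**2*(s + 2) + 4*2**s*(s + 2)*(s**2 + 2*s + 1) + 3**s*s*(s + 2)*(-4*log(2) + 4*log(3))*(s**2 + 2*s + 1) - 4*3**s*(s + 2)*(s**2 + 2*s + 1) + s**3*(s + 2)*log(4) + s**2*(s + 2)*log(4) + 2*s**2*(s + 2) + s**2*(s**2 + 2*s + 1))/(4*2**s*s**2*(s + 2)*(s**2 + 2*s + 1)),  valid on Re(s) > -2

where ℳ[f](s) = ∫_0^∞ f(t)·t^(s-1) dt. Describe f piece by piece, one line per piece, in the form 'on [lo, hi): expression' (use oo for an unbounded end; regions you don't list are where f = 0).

on [0, 1/2): t**2
on [1/2, 1): t*log(t)
on [1, 3/2): log(t)
on [3/2, oo): exp(-t)

integrate the 4 segments split at 1/2, 1, 3/2, then add the results
between 0 and 1/2 the integrand is t**2·t^(s-1)
over [1/2, 1), the kernel integral of t*log(t) enters the sum
segment 1 to 3/2 holds log(t); add its integral
∫ exp(-t)·t^(s-1) over [3/2, ∞)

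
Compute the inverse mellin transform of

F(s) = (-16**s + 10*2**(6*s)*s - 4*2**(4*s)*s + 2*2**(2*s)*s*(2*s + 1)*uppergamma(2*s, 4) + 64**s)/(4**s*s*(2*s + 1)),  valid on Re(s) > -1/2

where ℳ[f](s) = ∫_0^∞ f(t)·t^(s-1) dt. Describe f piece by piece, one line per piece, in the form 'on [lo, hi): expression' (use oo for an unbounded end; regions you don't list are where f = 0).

invert the power substitution to get t/2 on [0, 2); t + 1 on [2, 4); exp(-t) on [4, ∞)
back out the common scale on t: t on [0, 1); 2*t + 1 on [1, 2); exp(-2*t) on [2, ∞)
integrate the 3 segments split at 4, 16, then add the results
segment 0 to 4 holds sqrt(t)/2; add its integral
on [4, 16) integrate f = (sqrt(t) + 1) against the kernel
the [16, ∞) slice contributes ∫ exp(-sqrt(t))·t^(s-1) dt

on [0, 4): sqrt(t)/2
on [4, 16): sqrt(t) + 1
on [16, oo): exp(-sqrt(t))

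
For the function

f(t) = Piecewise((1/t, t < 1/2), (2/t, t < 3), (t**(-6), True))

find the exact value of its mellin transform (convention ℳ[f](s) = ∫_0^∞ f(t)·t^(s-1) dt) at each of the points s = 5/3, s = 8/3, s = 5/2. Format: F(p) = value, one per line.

undo the shared t-power: 1 on [0, 1/2); 2 on [1/2, 3); t**(-5) on [3, ∞)
invert the shared t-power to get t on [0, 1/2); 2*t on [1/2, 3); t**(-4) on [3, ∞)
along the cuts 1/2, 3, ℳ[f](s) splits into 3 integrals
piece [0, 1/2): integrate 1/t against the kernel
segment [1/2, 3) carries 2/t; integrate it
for t in [3, ∞): the term is ∫ t**(-6)·t^(s-1)

F(5/3) = 2**(1/3)*(-3159 + 6320*6**(2/3))/4212
F(8/3) = 2**(1/3)*(-81 + 973*6**(2/3))/540
F(5/2) = sqrt(2)*(-189 + 2270*sqrt(6))/1134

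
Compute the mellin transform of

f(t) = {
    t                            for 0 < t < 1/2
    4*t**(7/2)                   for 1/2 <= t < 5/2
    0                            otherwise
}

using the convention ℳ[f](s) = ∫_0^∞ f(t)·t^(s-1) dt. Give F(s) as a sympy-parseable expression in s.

breakpoints 1/2: one integral from each of the 2 segments
piece [0, 1/2): integrate t against the kernel
over [1/2, 5/2), the kernel integral of 4*t**(7/2) enters the sum

(2**(1/2 - s)*5**(s + 7/2)*(s + 1) + 2**(1/2 - s)*(-s - 1) + (2*s + 7)/2**s)/(2*(s + 1)*(2*s + 7))
  Re(s) > -1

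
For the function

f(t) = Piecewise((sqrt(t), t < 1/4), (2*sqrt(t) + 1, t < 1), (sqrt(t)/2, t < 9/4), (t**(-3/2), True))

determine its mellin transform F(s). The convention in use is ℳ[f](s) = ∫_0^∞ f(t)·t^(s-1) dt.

remove the power substitution first: t on [0, 1/2); 2*t + 1 on [1/2, 1); t/2 on [1, 3/2); …
treat the 4 regions marked off by 1/4, 1, 9/4 separately and sum
∫ sqrt(t)·t^(s-1) over [0, 1/4)
for t in [1/4, 1): the term is ∫ (2*sqrt(t) + 1)·t^(s-1)
∫ sqrt(t)/2·t^(s-1) over [1, 9/4)
the [9/4, ∞) slice contributes ∫ t**(-3/2)·t^(s-1) dt

(270*2**(2*s)*s*(2*s - 3) + 54*2**(2*s)*(2*s - 3) + 81*3**(2*s)*s*(2*s - 3) - 32*9**s*s*(2*s + 1) - 162*s*(2*s - 3) - 108*s + 162)/(54*2**(2*s)*s*(2*s - 3)*(2*s + 1))
  -1/2 < Re(s) < 3/2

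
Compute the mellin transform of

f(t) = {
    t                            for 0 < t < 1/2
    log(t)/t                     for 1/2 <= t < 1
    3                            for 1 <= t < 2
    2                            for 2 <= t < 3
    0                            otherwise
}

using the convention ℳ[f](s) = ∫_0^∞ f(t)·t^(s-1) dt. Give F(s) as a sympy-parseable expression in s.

(2*2**(2*s)*(s + 1)*(s**2 - 2*s + 1) - 2*2**s*s*(s + 1) - 6*2**s*(s + 1)*(s**2 - 2*s + 1) + 4*6**s*(s + 1)*(s**2 - 2*s + 1) + 4*s**2*(s + 1)*log(2) - 4*s*(s + 1)*log(2) + 4*s*(s + 1) + s*(s**2 - 2*s + 1))/(2*2**s*s*(s + 1)*(s**2 - 2*s + 1))
  Re(s) > -1

treat the 4 regions marked off by 1/2, 1, 2 separately and sum
segment [0, 1/2) carries t; integrate it
for t in [1/2, 1): the term is ∫ log(t)/t·t^(s-1)
∫ 3·t^(s-1) over [1, 2)
on [2, 3) integrate f = 2 against the kernel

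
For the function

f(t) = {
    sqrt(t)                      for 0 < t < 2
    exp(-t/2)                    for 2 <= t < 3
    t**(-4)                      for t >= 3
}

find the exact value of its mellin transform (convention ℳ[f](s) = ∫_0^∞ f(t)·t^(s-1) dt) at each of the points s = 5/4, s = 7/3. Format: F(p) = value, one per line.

integrate the 3 segments split at 2, 3, then add the results
∫ over [0, 2) of sqrt(t)·t^(s-1) joins the sum
[2, 3) adds the kernel integral of exp(-t/2)
[3, ∞) adds the kernel integral of t**(-4)

F(5/4) = -2*2**(1/4)*uppergamma(5/4, 3/2) + 4*3**(1/4)/297 + 2*2**(1/4)*uppergamma(5/4, 1) + 8*2**(3/4)/7
F(7/3) = -4*2**(1/3)*uppergamma(7/3, 3/2) + 3**(1/3)/15 + 24*2**(5/6)/17 + 4*2**(1/3)*uppergamma(7/3, 1)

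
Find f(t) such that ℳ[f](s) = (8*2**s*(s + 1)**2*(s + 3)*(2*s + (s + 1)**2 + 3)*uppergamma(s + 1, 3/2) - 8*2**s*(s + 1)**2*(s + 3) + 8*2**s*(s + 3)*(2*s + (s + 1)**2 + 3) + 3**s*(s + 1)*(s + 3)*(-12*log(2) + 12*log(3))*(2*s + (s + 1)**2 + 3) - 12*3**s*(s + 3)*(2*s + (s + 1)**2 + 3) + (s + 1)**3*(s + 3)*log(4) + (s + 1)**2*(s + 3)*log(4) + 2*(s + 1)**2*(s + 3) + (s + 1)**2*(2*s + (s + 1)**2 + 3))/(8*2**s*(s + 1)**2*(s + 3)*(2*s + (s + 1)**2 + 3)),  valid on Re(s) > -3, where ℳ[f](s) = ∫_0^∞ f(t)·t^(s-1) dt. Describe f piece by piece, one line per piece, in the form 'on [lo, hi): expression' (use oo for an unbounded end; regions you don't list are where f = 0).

on [0, 1/2): t**3
on [1/2, 1): t**2*log(t)
on [1, 3/2): t*log(t)
on [3/2, oo): t*exp(-t)

the shared t-power comes off first: t**2 on [0, 1/2); t*log(t) on [1/2, 1); log(t) on [1, 3/2); …
along the cuts 1/2, 1, 3/2, ℳ[f](s) splits into 4 integrals
∫ t**3·t^(s-1) over [0, 1/2)
segment [1/2, 1) carries t**2*log(t); integrate it
on [1, 3/2) integrate f = t*log(t) against the kernel
segment [3/2, ∞) carries t*exp(-t); integrate it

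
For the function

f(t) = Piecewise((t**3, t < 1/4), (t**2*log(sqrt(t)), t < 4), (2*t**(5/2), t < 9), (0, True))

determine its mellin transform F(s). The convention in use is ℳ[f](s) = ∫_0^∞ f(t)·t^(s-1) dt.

2**(-2*s - 4)*(-64*2**(4*s + 8)*(s + 2)**2*(2*s + 6) + 8*2**(4*s + 8)*(s + 2)*(2*s + 5)*(2*s + 6)*log(2) - 4*2**(4*s + 8)*(2*s + 5)*(2*s + 6) + 96*6**(2*s + 4)*(s + 2)**2*(2*s + 6) + 4*(s + 2)**2*(2*s + 5) + 8*(s + 2)*(2*s + 5)*(2*s + 6)*log(2) + (2*s + 6)*(8*s + 20))/(8*(s + 2)**2*(2*s + 5)*(2*s + 6))
  Re(s) > -3

undo the shared t-power: t**2 on [0, 1/4); t*log(sqrt(t)) on [1/4, 4); 2*t**(3/2) on [4, 9)
peel off the shared t-power: t on [0, 1/4); log(sqrt(t)) on [1/4, 4); 2*sqrt(t) on [4, 9)
the power substitution comes off first: t**2 on [0, 1/2); log(t) on [1/2, 2); 2*t on [2, 3)
along the cuts 1/4, 4, ℳ[f](s) splits into 3 integrals
∫ over [0, 1/4) of t**3·t^(s-1) joins the sum
on [1/4, 4): add ∫ t**2*log(sqrt(t))·t^(s-1) dt
segment [4, 9) carries 2*t**(5/2); integrate it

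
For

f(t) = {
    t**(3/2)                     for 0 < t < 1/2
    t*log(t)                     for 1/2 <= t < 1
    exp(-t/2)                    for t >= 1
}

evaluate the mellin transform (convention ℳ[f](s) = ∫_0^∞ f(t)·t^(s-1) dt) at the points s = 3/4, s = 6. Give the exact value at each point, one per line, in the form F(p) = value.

the 3 pieces separated at 1/2, 1 each add one integral
segment [0, 1/2) carries t**(3/2); integrate it
over [1/2, 1), the kernel integral of t*log(t) enters the sum
the [1, ∞) slice contributes ∫ exp(-t/2)·t^(s-1) dt

F(3/4) = 2**(1/4)*(-144*2**(3/4) + 49*sqrt(2) + 72 + 126*log(2) + 882*sqrt(2)*uppergamma(3/4, 1/2))/882
F(6) = -127/6272 + sqrt(2)/1920 + log(2)/896 + 12662*exp(-1/2)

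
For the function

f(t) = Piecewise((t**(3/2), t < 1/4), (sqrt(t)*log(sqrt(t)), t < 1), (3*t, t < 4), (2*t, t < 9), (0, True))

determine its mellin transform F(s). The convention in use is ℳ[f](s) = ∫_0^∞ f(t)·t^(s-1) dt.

(16*2**(4*s)*(2*s + 3)*(4*s - 4*(s + 1)**2 + 3) + 8*2**(2*s)*(s + 1)*(2*s + 3) - 12*2**(2*s)*(2*s + 3)*(4*s - 4*(s + 1)**2 + 3) + 72*6**(2*s)*(2*s + 3)*(4*s - 4*(s + 1)**2 + 3) - 8*(s + 1)**2*(2*s + 3)*log(2) - 4*(s + 1)*(2*s + 3) + 4*(s + 1)*(2*s + 3)*log(2) + (s + 1)*(4*s - 4*(s + 1)**2 + 3))/(4*2**(2*s)*(s + 1)*(2*s + 3)*(4*s - 4*(s + 1)**2 + 3))
  Re(s) > -3/2

invert the shared t-power to get sqrt(t) on [0, 1/4); log(sqrt(t))/sqrt(t) on [1/4, 1); 3 on [1, 4); …
peel off the power substitution: t on [0, 1/2); log(t)/t on [1/2, 1); 3 on [1, 2); …
decompose at 1/4, 1, 4; ℳ[f](s) sums the 4 pieces' integrals
∫ t**(3/2)·t^(s-1) over [0, 1/4)
piece [1/4, 1): integrate sqrt(t)*log(sqrt(t)) against the kernel
∫ 3*t·t^(s-1) over [1, 4)
between 4 and 9 the integrand is 2*t·t^(s-1)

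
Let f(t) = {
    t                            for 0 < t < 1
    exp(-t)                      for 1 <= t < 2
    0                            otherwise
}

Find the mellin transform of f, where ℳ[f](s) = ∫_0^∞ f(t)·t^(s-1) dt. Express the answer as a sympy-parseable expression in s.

((s + 1)*uppergamma(s, 1) - (s + 1)*uppergamma(s, 2) + 1)/(s + 1)
  Re(s) > -1

slice at 1, transform all 2 pieces, and sum them
piece [0, 1): integrate t against the kernel
on [1, 2) integrate f = exp(-t) against the kernel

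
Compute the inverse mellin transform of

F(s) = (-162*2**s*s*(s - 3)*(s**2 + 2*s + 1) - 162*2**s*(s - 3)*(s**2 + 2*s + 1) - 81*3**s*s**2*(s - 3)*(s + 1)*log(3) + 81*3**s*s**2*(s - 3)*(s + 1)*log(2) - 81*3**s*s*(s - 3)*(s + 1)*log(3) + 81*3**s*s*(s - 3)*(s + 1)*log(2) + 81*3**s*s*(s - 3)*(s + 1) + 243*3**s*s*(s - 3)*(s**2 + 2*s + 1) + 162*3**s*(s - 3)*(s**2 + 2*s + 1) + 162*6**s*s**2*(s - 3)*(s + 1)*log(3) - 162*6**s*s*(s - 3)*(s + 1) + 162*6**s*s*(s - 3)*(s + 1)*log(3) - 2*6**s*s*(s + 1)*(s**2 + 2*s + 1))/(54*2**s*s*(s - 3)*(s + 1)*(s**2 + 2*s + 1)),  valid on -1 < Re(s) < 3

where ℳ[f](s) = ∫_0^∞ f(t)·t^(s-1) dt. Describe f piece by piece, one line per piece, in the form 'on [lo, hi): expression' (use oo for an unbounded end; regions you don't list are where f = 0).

decompose at 1, 3/2, 3; ℳ[f](s) sums the 4 pieces' integrals
segment [0, 1) carries t; integrate it
for t in [1, 3/2): the term is ∫ (t + 3)·t^(s-1)
∫ t*log(t)·t^(s-1) over [3/2, 3)
[3, ∞) adds the kernel integral of t**(-3)

on [0, 1): t
on [1, 3/2): t + 3
on [3/2, 3): t*log(t)
on [3, oo): t**(-3)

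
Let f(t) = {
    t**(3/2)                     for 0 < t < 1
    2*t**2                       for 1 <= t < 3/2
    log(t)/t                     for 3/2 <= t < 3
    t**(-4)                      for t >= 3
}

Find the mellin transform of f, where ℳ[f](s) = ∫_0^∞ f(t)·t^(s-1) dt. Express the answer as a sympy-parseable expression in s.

slice at 1, 3/2, 3, transform all 4 pieces, and sum them
between 0 and 1 the integrand is t**(3/2)·t^(s-1)
[1, 3/2) adds the kernel integral of 2*t**2
over [3/2, 3), the kernel integral of log(t)/t enters the sum
[3, ∞) adds the kernel integral of t**(-4)

(324*2**s*(s - 4)*(s + 2)*(s**2 - 2*s + 1) - 324*2**s*(s - 4)*(2*s + 3)*(s**2 - 2*s + 1) - 108*3**s*s*(s - 4)*(s + 2)*(2*s + 3)*log(3) + 108*3**s*s*(s - 4)*(s + 2)*(2*s + 3)*log(2) - 108*3**s*(s - 4)*(s + 2)*(2*s + 3)*log(2) + 108*3**s*(s - 4)*(s + 2)*(2*s + 3) + 108*3**s*(s - 4)*(s + 2)*(2*s + 3)*log(3) + 729*3**s*(s - 4)*(2*s + 3)*(s**2 - 2*s + 1) + 54*6**s*s*(s - 4)*(s + 2)*(2*s + 3)*log(3) - 54*6**s*(s - 4)*(s + 2)*(2*s + 3)*log(3) - 54*6**s*(s - 4)*(s + 2)*(2*s + 3) - 2*6**s*(s + 2)*(2*s + 3)*(s**2 - 2*s + 1))/(162*2**s*(s - 4)*(s + 2)*(2*s + 3)*(s**2 - 2*s + 1))
  -3/2 < Re(s) < 4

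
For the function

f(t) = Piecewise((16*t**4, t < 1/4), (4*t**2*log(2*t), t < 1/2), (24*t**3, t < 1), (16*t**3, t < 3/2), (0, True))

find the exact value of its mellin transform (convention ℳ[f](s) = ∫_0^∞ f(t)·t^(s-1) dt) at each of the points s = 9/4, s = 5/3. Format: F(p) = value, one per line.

back out the common scale on t: t**4 on [0, 1/2); t**2*log(t) on [1/2, 1); 3*t**3 on [1, 2); …
reversing the shared t-power: t**2 on [0, 1/2); log(t) on [1/2, 1); 3*t on [1, 2); …
strip the shared t-power: t on [0, 1/2); log(t)/t on [1/2, 1); 3 on [1, 2); …
cuts at 1/4, 1/2, 1: linearity sums the 4 kernel integrals
the [0, 1/4) slice contributes ∫ 16*t**4·t^(s-1) dt
over [1/4, 1/2), the kernel integral of 4*t**2*log(2*t) enters the sum
∫ over [1/2, 1) of 24*t**3·t^(s-1) joins the sum
for t in [1, 3/2): the term is ∫ 16*t**3·t^(s-1)

F(9/4) = sqrt(2)*(-1521600*2**(1/4) + 14469 + 35700*log(2) + 14796800*sqrt(2) + 224726400*6**(1/4))/19420800
F(5/3) = -1215*2**(1/3)/6776 + 975*2**(2/3)/526592 + 3*2**(2/3)*log(2)/704 + 12/7 + 243*18**(1/3)/28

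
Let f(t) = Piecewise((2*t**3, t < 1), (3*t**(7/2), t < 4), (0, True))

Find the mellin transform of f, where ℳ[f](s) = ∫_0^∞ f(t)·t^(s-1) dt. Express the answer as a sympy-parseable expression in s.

summing 2 kernel integrals split by 1 yields ℳ[f](s)
∫ over [0, 1) of 2*t**3·t^(s-1) joins the sum
∫ 3*t**(7/2)·t^(s-1) over [1, 4)

2*(384*2**(2*s)*(s + 3) - s - 2)/((s + 3)*(2*s + 7))
  Re(s) > -3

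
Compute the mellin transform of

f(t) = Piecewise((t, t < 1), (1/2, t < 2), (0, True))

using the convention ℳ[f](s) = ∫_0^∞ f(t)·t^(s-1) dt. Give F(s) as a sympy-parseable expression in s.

treat the 2 regions marked off by 1 separately and sum
on [0, 1): add ∫ t·t^(s-1) dt
the [1, 2) slice contributes ∫ 1/2·t^(s-1) dt

(2**s*(s + 1) + s - 1)/(2*s*(s + 1))
  Re(s) > -1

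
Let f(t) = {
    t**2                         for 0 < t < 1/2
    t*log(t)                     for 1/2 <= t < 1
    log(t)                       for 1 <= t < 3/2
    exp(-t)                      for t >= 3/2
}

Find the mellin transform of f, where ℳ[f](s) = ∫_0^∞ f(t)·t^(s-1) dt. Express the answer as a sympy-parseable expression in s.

(4*2**s*s**2*(s + 2)*(s**2 + 2*s + 1)*uppergamma(s, 3/2) - 4*2**s*s**2*(s + 2) + 4*2**s*(s + 2)*(s**2 + 2*s + 1) + 3**s*s*(s + 2)*(-4*log(2) + 4*log(3))*(s**2 + 2*s + 1) - 4*3**s*(s + 2)*(s**2 + 2*s + 1) + s**3*(s + 2)*log(4) + s**2*(s + 2)*log(4) + 2*s**2*(s + 2) + s**2*(s**2 + 2*s + 1))/(4*2**s*s**2*(s + 2)*(s**2 + 2*s + 1))
  Re(s) > -2

f breaks at 1/2, 1, 3/2 into 4 integrals to sum
over [0, 1/2), the kernel integral of t**2 enters the sum
piece [1/2, 1): integrate t*log(t) against the kernel
the [1, 3/2) slice contributes ∫ log(t)·t^(s-1) dt
segment 3/2 to ∞ holds exp(-t); add its integral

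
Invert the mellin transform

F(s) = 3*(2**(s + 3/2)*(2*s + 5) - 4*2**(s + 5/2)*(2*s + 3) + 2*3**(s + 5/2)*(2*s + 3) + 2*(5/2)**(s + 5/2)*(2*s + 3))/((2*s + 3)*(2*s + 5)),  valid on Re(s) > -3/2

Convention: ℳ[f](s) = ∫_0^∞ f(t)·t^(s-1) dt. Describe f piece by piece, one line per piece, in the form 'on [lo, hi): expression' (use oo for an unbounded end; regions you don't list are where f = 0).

on [0, 2): 3*t**(3/2)/2
on [2, 5/2): 6*t**(5/2)
on [5/2, 3): 3*t**(5/2)

breakpoints 2, 5/2: one integral from each of the 3 segments
∫ 3*t**(3/2)/2·t^(s-1) over [0, 2)
on [2, 5/2) integrate f = 6*t**(5/2) against the kernel
for t in [5/2, 3): the term is ∫ 3*t**(5/2)·t^(s-1)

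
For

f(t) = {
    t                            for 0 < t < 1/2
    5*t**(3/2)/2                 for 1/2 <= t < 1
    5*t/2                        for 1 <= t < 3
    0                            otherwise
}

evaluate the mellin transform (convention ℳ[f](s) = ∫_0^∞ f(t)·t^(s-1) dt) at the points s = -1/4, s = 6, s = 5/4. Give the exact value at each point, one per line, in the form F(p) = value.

integrate the 3 segments split at 1/2, 1, then add the results
the [0, 1/2) slice contributes ∫ t·t^(s-1) dt
segment 1/2 to 1 holds 5*t**(3/2)/2; add its integral
piece [1, 3): integrate 5*t/2 against the kernel

F(-1/4) = -4/3 - 2**(3/4)/2 + 2*2**(1/4)/3 + 10*3**(3/4)/3
F(6) = 2099459/2688 - sqrt(2)/768
F(5/4) = -20/99 - 5*2**(1/4)/44 + 2**(3/4)/18 + 10*3**(1/4)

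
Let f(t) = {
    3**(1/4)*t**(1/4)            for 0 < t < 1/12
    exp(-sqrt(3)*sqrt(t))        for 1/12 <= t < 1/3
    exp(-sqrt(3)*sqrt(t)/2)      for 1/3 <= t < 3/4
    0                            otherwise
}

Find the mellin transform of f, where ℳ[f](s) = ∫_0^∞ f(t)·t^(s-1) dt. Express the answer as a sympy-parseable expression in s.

(2*16**s*(4*s + 1)*uppergamma(2*s, 1/2) - 2*16**s*(4*s + 1)*uppergamma(2*s, 3/4) + 2*4**s*(4*s + 1)*uppergamma(2*s, 1/2) - 2*4**s*(4*s + 1)*uppergamma(2*s, 1) + 2*sqrt(2))/(12**s*(4*s + 1))
  Re(s) > -1/4

invert the common scale on t to get t**(1/4) on [0, 1/4); exp(-sqrt(t)) on [1/4, 1); exp(-sqrt(t)/2) on [1, 9/4)
undo the power substitution: sqrt(t) on [0, 1/2); exp(-t) on [1/2, 1); exp(-t/2) on [1, 3/2)
summing 3 kernel integrals split by 1/12, 1/3 yields ℳ[f](s)
the [0, 1/12) slice contributes ∫ 3**(1/4)*t**(1/4)·t^(s-1) dt
∫ over [1/12, 1/3) of exp(-sqrt(3)*sqrt(t))·t^(s-1) joins the sum
the [1/3, 3/4) slice contributes ∫ exp(-sqrt(3)*sqrt(t)/2)·t^(s-1) dt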